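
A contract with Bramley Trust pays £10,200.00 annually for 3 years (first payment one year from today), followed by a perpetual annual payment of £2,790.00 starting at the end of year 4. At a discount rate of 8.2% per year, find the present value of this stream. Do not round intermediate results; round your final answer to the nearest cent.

PV of 3-year annuity: £10,200.00 × [1 − (1+0.082)^−3] / 0.082 = 26191.81554
Perpetuity value at year 3: £2,790.00 / 0.082 = 34024.39024
PV of perpetuity: 34024.39024 / (1+0.082)^3 = 26860.15835
Total PV = 26191.81554 + 26860.15835 = 53051.97389

£53051.97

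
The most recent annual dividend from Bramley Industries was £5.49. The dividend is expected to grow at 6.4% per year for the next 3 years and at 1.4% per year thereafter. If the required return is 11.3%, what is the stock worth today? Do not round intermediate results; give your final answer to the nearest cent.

D_1 = 5.84136
D_2 = 6.21521
D_3 = 6.61298
Terminal value at year 3: TV = D_3×(1+g_2)/(r−g_2) = 6.70556/0.099 = 67.73295
P_0 = D_1/(1+r)^1 + D_2/(1+r)^2 + D_3/(1+r)^3 + TV/(1+r)^3
    = 5.24830 + 5.01724 + 4.79636 + 49.12635 = 64.18826

£64.19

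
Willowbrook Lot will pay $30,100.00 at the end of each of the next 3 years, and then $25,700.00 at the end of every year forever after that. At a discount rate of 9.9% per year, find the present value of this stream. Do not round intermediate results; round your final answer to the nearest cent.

$270557.40

PV of 3-year annuity: $30,100.00 × [1 − (1+0.099)^−3] / 0.099 = 74986.22292
Perpetuity value at year 3: $25,700.00 / 0.099 = 259595.95960
PV of perpetuity: 259595.95960 / (1+0.099)^3 = 195571.17790
Total PV = 74986.22292 + 195571.17790 = 270557.40082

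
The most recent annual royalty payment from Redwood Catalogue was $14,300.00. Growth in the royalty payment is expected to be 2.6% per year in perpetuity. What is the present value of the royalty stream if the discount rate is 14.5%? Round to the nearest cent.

$123292.44

D₁ = D₀ × (1 + g) = $14,300.00 × 1.026 = $14,671.8000
Growing perpetuity: P = D₁ / (r − g) = $14,671.8000 / (0.145 − 0.026) = $123,292.44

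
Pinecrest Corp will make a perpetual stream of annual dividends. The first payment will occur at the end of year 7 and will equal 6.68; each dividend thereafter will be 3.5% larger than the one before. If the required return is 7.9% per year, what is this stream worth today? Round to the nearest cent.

Value at end of year 6: C₁ / (r − g) = 6.68 / (0.079 − 0.035) = 151.8182
Discount to today: PV = 151.8182 / (1 + 0.079)^6 = 151.8182 / 1.578079 = 96.20

96.20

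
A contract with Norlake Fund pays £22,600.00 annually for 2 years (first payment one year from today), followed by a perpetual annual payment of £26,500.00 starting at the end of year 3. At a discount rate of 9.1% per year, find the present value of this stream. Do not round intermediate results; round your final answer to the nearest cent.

£284357.55

PV of 2-year annuity: £22,600.00 × [1 − (1+0.091)^−2] / 0.091 = 39702.05355
Perpetuity value at year 2: £26,500.00 / 0.091 = 291208.79121
PV of perpetuity: 291208.79121 / (1+0.091)^2 = 244655.49833
Total PV = 39702.05355 + 244655.49833 = 284357.55188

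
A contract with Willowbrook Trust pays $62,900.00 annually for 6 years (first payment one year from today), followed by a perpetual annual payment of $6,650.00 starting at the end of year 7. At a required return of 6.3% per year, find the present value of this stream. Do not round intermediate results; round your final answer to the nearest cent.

$379566.98

PV of 6-year annuity: $62,900.00 × [1 − (1+0.063)^−6] / 0.063 = 306405.66453
Perpetuity value at year 6: $6,650.00 / 0.063 = 105555.55556
PV of perpetuity: 105555.55556 / (1+0.063)^6 = 73161.31598
Total PV = 306405.66453 + 73161.31598 = 379566.98051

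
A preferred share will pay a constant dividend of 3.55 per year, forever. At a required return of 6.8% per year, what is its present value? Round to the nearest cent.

52.21

Level perpetuity: PV = C / r = 3.55 / 0.068 = 52.21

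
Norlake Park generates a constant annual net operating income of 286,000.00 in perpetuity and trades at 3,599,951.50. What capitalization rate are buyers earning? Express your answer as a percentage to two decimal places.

7.94%

P = C/r ⇒ r = C/P = 286,000.00/3,599,951.50 = 0.079446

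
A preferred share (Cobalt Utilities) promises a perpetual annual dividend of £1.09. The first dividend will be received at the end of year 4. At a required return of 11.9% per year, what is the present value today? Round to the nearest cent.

Value at end of year 3: C / r = £1.09 / 0.119 = £9.1597
Discount to today: PV = £9.1597 / (1 + 0.119)^3 = £9.1597 / 1.401168 = £6.54

£6.54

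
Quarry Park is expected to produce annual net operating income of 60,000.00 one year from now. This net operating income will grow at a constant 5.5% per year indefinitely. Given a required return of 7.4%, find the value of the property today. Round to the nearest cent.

3157894.74

Growing perpetuity: P = D₁ / (r − g) = 60,000.0000 / (0.074 − 0.055) = 3,157,894.74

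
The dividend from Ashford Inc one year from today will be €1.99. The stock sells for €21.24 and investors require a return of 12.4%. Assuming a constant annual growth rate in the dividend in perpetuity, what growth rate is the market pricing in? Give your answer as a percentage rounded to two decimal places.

3.03%

P = D₁/(r−g) ⇒ g = r − D₁/P = 0.124 − €1.99/€21.24 = 0.030309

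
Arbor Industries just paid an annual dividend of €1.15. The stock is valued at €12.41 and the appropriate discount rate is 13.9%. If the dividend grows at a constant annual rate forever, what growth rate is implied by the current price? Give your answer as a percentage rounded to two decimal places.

P = D₀(1+g)/(r−g) ⇒ P(r−g) = D₀(1+g) ⇒ g(P+D₀) = P·r − D₀
g = (P·r − D₀)/(P + D₀) = (€12.41×0.139 − €1.15) / (€12.41 + €1.15) = 0.042403

4.24%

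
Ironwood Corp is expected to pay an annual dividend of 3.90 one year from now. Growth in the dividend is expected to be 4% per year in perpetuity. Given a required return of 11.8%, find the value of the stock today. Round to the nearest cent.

Growing perpetuity: P = D₁ / (r − g) = 3.9000 / (0.118 − 0.04) = 50.00

50.00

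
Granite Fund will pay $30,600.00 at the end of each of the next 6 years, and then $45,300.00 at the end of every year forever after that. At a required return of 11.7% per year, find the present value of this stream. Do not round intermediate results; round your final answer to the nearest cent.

PV of 6-year annuity: $30,600.00 × [1 − (1+0.117)^−6] / 0.117 = 126885.30889
Perpetuity value at year 6: $45,300.00 / 0.117 = 387179.48718
PV of perpetuity: 387179.48718 / (1+0.117)^6 = 199339.47107
Total PV = 126885.30889 + 199339.47107 = 326224.77997

$326224.78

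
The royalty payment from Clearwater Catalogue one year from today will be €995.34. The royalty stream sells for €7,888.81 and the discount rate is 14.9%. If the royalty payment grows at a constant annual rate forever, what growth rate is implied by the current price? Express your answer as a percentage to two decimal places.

P = D₁/(r−g) ⇒ g = r − D₁/P = 0.149 − €995.34/€7,888.81 = 0.022829

2.28%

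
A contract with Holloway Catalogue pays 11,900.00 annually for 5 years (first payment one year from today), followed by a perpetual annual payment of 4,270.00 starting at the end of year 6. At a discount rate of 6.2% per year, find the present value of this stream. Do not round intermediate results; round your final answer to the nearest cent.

PV of 5-year annuity: 11,900.00 × [1 − (1+0.062)^−5] / 0.062 = 49855.56902
Perpetuity value at year 5: 4,270.00 / 0.062 = 68870.96774
PV of perpetuity: 68870.96774 / (1+0.062)^5 = 50981.61651
Total PV = 49855.56902 + 50981.61651 = 100837.18552

100837.19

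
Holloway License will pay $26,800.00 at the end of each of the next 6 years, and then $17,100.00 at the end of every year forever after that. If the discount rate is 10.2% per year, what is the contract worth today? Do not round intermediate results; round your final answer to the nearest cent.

PV of 6-year annuity: $26,800.00 × [1 − (1+0.102)^−6] / 0.102 = 116040.05093
Perpetuity value at year 6: $17,100.00 / 0.102 = 167647.05882
PV of perpetuity: 167647.05882 / (1+0.102)^6 = 93606.57856
Total PV = 116040.05093 + 93606.57856 = 209646.62950

$209646.63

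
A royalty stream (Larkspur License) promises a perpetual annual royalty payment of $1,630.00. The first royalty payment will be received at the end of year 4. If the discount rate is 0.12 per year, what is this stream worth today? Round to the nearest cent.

Value at end of year 3: C / r = $1,630.00 / 0.12 = $13,583.3333
Discount to today: PV = $13,583.3333 / (1 + 0.12)^3 = $13,583.3333 / 1.404928 = $9,668.35

$9668.35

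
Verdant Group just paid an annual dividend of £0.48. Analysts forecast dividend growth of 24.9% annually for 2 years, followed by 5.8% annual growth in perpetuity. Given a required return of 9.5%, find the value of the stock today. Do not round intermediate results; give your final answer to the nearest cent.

£19.03

D_1 = 0.59952
D_2 = 0.74880
Terminal value at year 2: TV = D_2×(1+g_2)/(r−g_2) = 0.79223/0.037 = 21.41165
P_0 = D_1/(1+r)^1 + D_2/(1+r)^2 + TV/(1+r)^2
    = 0.54751 + 0.62451 + 17.85755 = 19.02956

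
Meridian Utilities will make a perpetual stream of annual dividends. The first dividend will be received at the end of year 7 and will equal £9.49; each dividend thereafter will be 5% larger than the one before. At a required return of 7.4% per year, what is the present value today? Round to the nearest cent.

£257.65

Value at end of year 6: C₁ / (r − g) = £9.49 / (0.074 − 0.05) = £395.4167
Discount to today: PV = £395.4167 / (1 + 0.074)^6 = £395.4167 / 1.534708 = £257.65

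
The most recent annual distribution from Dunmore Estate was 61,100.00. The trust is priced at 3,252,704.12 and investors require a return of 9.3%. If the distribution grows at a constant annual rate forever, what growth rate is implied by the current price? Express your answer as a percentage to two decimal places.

P = D₀(1+g)/(r−g) ⇒ P(r−g) = D₀(1+g) ⇒ g(P+D₀) = P·r − D₀
g = (P·r − D₀)/(P + D₀) = (3,252,704.12×0.093 − 61,100.00) / (3,252,704.12 + 61,100.00) = 0.072847

7.28%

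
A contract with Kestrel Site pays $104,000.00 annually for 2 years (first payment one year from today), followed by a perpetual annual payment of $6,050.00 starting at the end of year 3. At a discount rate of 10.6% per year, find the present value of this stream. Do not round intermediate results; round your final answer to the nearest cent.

PV of 2-year annuity: $104,000.00 × [1 − (1+0.106)^−2] / 0.106 = 179052.93827
Perpetuity value at year 2: $6,050.00 / 0.106 = 57075.47170
PV of perpetuity: 57075.47170 / (1+0.106)^2 = 46659.41135
Total PV = 179052.93827 + 46659.41135 = 225712.34962

$225712.35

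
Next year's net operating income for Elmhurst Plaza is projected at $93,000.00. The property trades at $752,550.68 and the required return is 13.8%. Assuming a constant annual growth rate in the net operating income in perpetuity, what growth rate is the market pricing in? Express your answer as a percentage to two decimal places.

1.44%

P = D₁/(r−g) ⇒ g = r − D₁/P = 0.138 − $93,000.00/$752,550.68 = 0.014420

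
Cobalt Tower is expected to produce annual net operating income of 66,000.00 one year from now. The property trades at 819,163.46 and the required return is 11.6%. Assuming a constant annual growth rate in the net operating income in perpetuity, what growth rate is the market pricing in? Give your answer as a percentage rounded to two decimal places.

3.54%

P = D₁/(r−g) ⇒ g = r − D₁/P = 0.116 − 66,000.00/819,163.46 = 0.035430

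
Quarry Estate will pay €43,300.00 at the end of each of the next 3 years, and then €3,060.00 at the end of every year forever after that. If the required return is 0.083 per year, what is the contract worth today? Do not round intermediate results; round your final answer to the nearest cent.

PV of 3-year annuity: €43,300.00 × [1 − (1+0.083)^−3] / 0.083 = 110987.00114
Perpetuity value at year 3: €3,060.00 / 0.083 = 36867.46988
PV of perpetuity: 36867.46988 / (1+0.083)^3 = 29024.04670
Total PV = 110987.00114 + 29024.04670 = 140011.04784

€140011.05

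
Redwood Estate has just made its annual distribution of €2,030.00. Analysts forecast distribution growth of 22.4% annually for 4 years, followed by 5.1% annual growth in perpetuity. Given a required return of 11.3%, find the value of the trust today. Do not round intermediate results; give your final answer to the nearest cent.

D_1 = 2484.72000
D_2 = 3041.29728
D_3 = 3722.54787
D_4 = 4556.39859
Terminal value at year 4: TV = D_4×(1+g_2)/(r−g_2) = 4788.77492/0.062 = 77238.30519
P_0 = D_1/(1+r)^1 + D_2/(1+r)^2 + D_3/(1+r)^3 + D_4/(1+r)^4 + TV/(1+r)^4
    = 2232.45283 + 2455.09637 + 2699.94426 + 2969.21094 + 50332.91446 = 60689.61886

€60689.62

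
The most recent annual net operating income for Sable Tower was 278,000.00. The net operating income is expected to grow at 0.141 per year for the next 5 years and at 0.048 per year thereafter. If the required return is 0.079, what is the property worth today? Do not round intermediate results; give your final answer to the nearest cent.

14075751.63

D_1 = 317198.00000
D_2 = 361922.91800
D_3 = 412954.04944
D_4 = 471180.57041
D_5 = 537617.03084
Terminal value at year 5: TV = D_5×(1+g_2)/(r−g_2) = 563422.64832/0.031 = 18174924.13924
P_0 = D_1/(1+r)^1 + D_2/(1+r)^2 + D_3/(1+r)^3 + D_4/(1+r)^4 + D_5/(1+r)^5 + TV/(1+r)^5
    = 293974.05005 + 310865.97878 + 328728.52807 + 347617.47037 + 367591.78285 + 12426973.82007 = 14075751.63018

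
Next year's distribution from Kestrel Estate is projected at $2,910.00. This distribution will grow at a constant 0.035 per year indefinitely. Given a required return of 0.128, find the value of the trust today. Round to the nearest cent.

Growing perpetuity: P = D₁ / (r − g) = $2,910.0000 / (0.128 − 0.035) = $31,290.32

$31290.32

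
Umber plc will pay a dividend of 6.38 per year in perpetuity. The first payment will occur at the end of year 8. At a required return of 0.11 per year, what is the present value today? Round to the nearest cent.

Value at end of year 7: C / r = 6.38 / 0.11 = 58.0000
Discount to today: PV = 58.0000 / (1 + 0.11)^7 = 58.0000 / 2.076160 = 27.94

27.94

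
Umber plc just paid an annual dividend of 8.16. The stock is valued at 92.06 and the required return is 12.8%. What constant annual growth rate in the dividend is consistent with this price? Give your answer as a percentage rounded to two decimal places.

3.62%

P = D₀(1+g)/(r−g) ⇒ P(r−g) = D₀(1+g) ⇒ g(P+D₀) = P·r − D₀
g = (P·r − D₀)/(P + D₀) = (92.06×0.128 − 8.16) / (92.06 + 8.16) = 0.036157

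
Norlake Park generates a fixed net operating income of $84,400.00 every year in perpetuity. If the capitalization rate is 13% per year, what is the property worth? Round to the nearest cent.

Level perpetuity: PV = C / r = $84,400.00 / 0.13 = $649,230.77

$649230.77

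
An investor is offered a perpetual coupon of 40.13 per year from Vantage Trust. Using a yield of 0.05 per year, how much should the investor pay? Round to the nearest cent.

802.60

Level perpetuity: PV = C / r = 40.13 / 0.05 = 802.60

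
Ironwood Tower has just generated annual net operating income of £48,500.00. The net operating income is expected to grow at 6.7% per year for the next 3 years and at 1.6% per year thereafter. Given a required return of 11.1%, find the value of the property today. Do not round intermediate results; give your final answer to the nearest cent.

£593752.62

D_1 = 51749.50000
D_2 = 55216.71650
D_3 = 58916.23651
Terminal value at year 3: TV = D_3×(1+g_2)/(r−g_2) = 59858.89629/0.095 = 630093.64515
P_0 = D_1/(1+r)^1 + D_2/(1+r)^2 + D_3/(1+r)^3 + TV/(1+r)^3
    = 46579.20792 + 44734.48682 + 42962.82397 + 459476.09636 = 593752.61507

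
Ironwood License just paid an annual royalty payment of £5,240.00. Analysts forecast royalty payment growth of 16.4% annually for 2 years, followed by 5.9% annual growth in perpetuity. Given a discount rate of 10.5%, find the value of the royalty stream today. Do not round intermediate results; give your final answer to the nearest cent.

D_1 = 6099.36000
D_2 = 7099.65504
Terminal value at year 2: TV = D_2×(1+g_2)/(r−g_2) = 7518.53469/0.046 = 163446.40625
P_0 = D_1/(1+r)^1 + D_2/(1+r)^2 + TV/(1+r)^2
    = 5519.78281 + 5814.50424 + 133859.99979 = 145194.28684

£145194.29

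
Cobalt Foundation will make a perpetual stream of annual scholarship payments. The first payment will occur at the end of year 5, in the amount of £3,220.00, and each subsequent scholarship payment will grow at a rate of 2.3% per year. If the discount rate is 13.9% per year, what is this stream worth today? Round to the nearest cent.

Value at end of year 4: C₁ / (r − g) = £3,220.00 / (0.139 − 0.023) = £27,758.6207
Discount to today: PV = £27,758.6207 / (1 + 0.139)^4 = £27,758.6207 / 1.683042 = £16,493.13

£16493.13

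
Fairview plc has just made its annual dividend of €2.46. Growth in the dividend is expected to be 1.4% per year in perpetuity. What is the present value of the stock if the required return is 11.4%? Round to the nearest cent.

D₁ = D₀ × (1 + g) = €2.46 × 1.014 = €2.4944
Growing perpetuity: P = D₁ / (r − g) = €2.4944 / (0.114 − 0.014) = €24.94

€24.94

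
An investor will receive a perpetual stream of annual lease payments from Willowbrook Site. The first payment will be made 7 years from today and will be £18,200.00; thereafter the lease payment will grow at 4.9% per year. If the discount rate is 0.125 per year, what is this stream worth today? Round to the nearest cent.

Value at end of year 6: C₁ / (r − g) = £18,200.00 / (0.125 − 0.049) = £239,473.6842
Discount to today: PV = £239,473.6842 / (1 + 0.125)^6 = £239,473.6842 / 2.027287 = £118,125.23

£118125.23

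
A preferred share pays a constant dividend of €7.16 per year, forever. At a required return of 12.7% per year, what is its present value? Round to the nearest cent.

Level perpetuity: PV = C / r = €7.16 / 0.127 = €56.38

€56.38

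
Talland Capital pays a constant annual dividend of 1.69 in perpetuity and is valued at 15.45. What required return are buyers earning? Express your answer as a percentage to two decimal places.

10.94%

P = C/r ⇒ r = C/P = 1.69/15.45 = 0.109385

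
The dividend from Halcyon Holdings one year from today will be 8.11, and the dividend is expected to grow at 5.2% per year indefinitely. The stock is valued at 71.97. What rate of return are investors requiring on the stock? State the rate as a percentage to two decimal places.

16.47%

P = D₁/(r − g) ⇒ r = D₁/P + g = 8.1100/71.97 + 0.052 = 0.112686 + 0.052 = 0.164686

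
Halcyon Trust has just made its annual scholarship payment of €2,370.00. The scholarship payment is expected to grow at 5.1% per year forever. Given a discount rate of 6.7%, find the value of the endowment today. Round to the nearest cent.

D₁ = D₀ × (1 + g) = €2,370.00 × 1.051 = €2,490.8700
Growing perpetuity: P = D₁ / (r − g) = €2,490.8700 / (0.067 − 0.051) = €155,679.38

€155679.38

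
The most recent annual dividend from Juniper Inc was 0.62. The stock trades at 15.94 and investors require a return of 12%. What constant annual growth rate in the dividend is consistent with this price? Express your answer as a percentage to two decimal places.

7.81%

P = D₀(1+g)/(r−g) ⇒ P(r−g) = D₀(1+g) ⇒ g(P+D₀) = P·r − D₀
g = (P·r − D₀)/(P + D₀) = (15.94×0.12 − 0.62) / (15.94 + 0.62) = 0.078068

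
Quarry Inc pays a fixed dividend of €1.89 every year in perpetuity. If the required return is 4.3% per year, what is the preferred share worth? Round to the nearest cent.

€43.95

Level perpetuity: PV = C / r = €1.89 / 0.043 = €43.95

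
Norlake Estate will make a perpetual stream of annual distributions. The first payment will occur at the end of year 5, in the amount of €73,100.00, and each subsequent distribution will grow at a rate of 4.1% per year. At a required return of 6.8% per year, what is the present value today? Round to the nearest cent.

Value at end of year 4: C₁ / (r − g) = €73,100.00 / (0.068 − 0.041) = €2,707,407.4074
Discount to today: PV = €2,707,407.4074 / (1 + 0.068)^4 = €2,707,407.4074 / 1.301023 = €2,080,983.33

€2080983.33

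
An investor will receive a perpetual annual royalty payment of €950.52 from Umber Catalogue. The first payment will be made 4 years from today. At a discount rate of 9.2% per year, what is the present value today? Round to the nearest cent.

€7934.24

Value at end of year 3: C / r = €950.52 / 0.092 = €10,331.7391
Discount to today: PV = €10,331.7391 / (1 + 0.092)^3 = €10,331.7391 / 1.302171 = €7,934.24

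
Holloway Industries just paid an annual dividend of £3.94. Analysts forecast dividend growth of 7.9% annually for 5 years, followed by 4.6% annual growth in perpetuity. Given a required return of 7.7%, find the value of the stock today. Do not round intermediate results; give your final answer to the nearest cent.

£153.99

D_1 = 4.25126
D_2 = 4.58711
D_3 = 4.94949
D_4 = 5.34050
D_5 = 5.76240
Terminal value at year 5: TV = D_5×(1+g_2)/(r−g_2) = 6.02747/0.031 = 194.43455
P_0 = D_1/(1+r)^1 + D_2/(1+r)^2 + D_3/(1+r)^3 + D_4/(1+r)^4 + D_5/(1+r)^5 + TV/(1+r)^5
    = 3.94732 + 3.95465 + 3.96199 + 3.96935 + 3.97672 + 134.18220 = 153.99222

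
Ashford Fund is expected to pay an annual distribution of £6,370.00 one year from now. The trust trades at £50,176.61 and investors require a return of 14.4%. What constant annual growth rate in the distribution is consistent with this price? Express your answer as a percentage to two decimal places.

1.70%

P = D₁/(r−g) ⇒ g = r − D₁/P = 0.144 − £6,370.00/£50,176.61 = 0.017048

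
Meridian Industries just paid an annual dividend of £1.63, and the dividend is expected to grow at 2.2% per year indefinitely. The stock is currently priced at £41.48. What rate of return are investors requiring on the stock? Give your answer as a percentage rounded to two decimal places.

6.22%

D₁ = £1.63 × 1.022 = £1.6659
P = D₁/(r − g) ⇒ r = D₁/P + g = £1.6659/£41.48 + 0.022 = 0.040161 + 0.022 = 0.062161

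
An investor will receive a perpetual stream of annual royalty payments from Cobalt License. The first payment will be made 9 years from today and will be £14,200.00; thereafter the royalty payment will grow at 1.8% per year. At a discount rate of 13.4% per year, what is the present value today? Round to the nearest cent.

£44763.69

Value at end of year 8: C₁ / (r − g) = £14,200.00 / (0.134 − 0.018) = £122,413.7931
Discount to today: PV = £122,413.7931 / (1 + 0.134)^8 = £122,413.7931 / 2.734667 = £44,763.69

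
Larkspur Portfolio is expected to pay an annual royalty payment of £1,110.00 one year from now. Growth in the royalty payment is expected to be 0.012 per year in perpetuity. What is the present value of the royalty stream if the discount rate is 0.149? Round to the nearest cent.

£8102.19

Growing perpetuity: P = D₁ / (r − g) = £1,110.0000 / (0.149 − 0.012) = £8,102.19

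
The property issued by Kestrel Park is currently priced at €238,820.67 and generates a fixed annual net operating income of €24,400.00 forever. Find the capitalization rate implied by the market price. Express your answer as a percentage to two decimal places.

10.22%

P = C/r ⇒ r = C/P = €24,400.00/€238,820.67 = 0.102169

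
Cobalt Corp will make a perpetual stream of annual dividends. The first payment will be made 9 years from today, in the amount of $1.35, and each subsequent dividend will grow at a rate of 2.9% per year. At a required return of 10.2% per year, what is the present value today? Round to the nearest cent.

$8.50

Value at end of year 8: C₁ / (r − g) = $1.35 / (0.102 − 0.029) = $18.4932
Discount to today: PV = $18.4932 / (1 + 0.102)^8 = $18.4932 / 2.174967 = $8.50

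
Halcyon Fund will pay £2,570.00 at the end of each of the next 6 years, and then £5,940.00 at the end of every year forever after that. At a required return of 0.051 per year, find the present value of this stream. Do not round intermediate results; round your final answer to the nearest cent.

PV of 6-year annuity: £2,570.00 × [1 − (1+0.051)^−6] / 0.051 = 13002.91569
Perpetuity value at year 6: £5,940.00 / 0.051 = 116470.58824
PV of perpetuity: 116470.58824 / (1+0.051)^6 = 86417.15664
Total PV = 13002.91569 + 86417.15664 = 99420.07233

£99420.07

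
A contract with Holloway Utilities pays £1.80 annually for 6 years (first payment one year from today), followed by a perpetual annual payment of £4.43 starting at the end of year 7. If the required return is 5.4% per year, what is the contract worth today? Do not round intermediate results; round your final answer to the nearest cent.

£68.86

PV of 6-year annuity: £1.80 × [1 − (1+0.054)^−6] / 0.054 = 9.02053
Perpetuity value at year 6: £4.43 / 0.054 = 82.03704
PV of perpetuity: 82.03704 / (1+0.054)^6 = 59.83652
Total PV = 9.02053 + 59.83652 = 68.85704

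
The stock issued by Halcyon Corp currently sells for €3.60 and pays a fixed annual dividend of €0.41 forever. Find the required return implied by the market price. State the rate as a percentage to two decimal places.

P = C/r ⇒ r = C/P = €0.41/€3.60 = 0.113889

11.39%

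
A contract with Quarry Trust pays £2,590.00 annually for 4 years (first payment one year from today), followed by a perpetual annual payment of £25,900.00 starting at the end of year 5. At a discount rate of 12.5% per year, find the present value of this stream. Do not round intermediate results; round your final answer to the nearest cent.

PV of 4-year annuity: £2,590.00 × [1 − (1+0.125)^−4] / 0.125 = 7784.60601
Perpetuity value at year 4: £25,900.00 / 0.125 = 207200.00000
PV of perpetuity: 207200.00000 / (1+0.125)^4 = 129353.93995
Total PV = 7784.60601 + 129353.93995 = 137138.54595

£137138.55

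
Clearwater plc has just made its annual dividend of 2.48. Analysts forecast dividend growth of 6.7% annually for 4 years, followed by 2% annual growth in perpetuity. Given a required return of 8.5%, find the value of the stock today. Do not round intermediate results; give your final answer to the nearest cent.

45.91

D_1 = 2.64616
D_2 = 2.82345
D_3 = 3.01262
D_4 = 3.21447
Terminal value at year 4: TV = D_4×(1+g_2)/(r−g_2) = 3.27876/0.065 = 50.44245
P_0 = D_1/(1+r)^1 + D_2/(1+r)^2 + D_3/(1+r)^3 + D_4/(1+r)^4 + TV/(1+r)^4
    = 2.43886 + 2.39840 + 2.35861 + 2.31948 + 36.39797 = 45.91332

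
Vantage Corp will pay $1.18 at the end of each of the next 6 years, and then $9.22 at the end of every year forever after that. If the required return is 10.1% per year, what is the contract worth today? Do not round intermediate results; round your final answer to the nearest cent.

$56.37

PV of 6-year annuity: $1.18 × [1 − (1+0.101)^−6] / 0.101 = 5.12418
Perpetuity value at year 6: $9.22 / 0.101 = 91.28713
PV of perpetuity: 91.28713 / (1+0.101)^6 = 51.24903
Total PV = 5.12418 + 51.24903 = 56.37321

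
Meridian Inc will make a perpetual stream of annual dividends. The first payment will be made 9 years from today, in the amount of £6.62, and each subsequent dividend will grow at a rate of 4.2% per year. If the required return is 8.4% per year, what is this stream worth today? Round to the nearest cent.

£82.68

Value at end of year 8: C₁ / (r − g) = £6.62 / (0.084 − 0.042) = £157.6190
Discount to today: PV = £157.6190 / (1 + 0.084)^8 = £157.6190 / 1.906489 = £82.68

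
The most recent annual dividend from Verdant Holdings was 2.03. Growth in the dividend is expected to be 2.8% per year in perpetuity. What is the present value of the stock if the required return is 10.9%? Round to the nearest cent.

D₁ = D₀ × (1 + g) = 2.03 × 1.028 = 2.0868
Growing perpetuity: P = D₁ / (r − g) = 2.0868 / (0.109 − 0.028) = 25.76

25.76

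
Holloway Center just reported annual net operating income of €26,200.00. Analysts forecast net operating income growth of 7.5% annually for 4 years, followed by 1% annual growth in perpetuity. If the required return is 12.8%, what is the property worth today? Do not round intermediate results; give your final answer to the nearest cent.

D_1 = 28165.00000
D_2 = 30277.37500
D_3 = 32548.17812
D_4 = 34989.29148
Terminal value at year 4: TV = D_4×(1+g_2)/(r−g_2) = 35339.18440/0.118 = 299484.61355
P_0 = D_1/(1+r)^1 + D_2/(1+r)^2 + D_3/(1+r)^3 + D_4/(1+r)^4 + TV/(1+r)^4
    = 24968.97163 + 23795.78413 + 22677.71981 + 21612.18865 + 184985.68249 = 278040.34671

€278040.35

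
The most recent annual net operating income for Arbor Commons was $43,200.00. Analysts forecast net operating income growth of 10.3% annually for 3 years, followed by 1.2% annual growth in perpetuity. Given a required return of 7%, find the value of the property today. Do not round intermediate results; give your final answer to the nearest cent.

D_1 = 47649.60000
D_2 = 52557.50880
D_3 = 57970.93221
Terminal value at year 3: TV = D_3×(1+g_2)/(r−g_2) = 58666.58339/0.058 = 1011492.81712
P_0 = D_1/(1+r)^1 + D_2/(1+r)^2 + D_3/(1+r)^3 + TV/(1+r)^3
    = 44532.33645 + 45905.76365 + 47321.54888 + 825679.43910 = 963439.08808

$963439.09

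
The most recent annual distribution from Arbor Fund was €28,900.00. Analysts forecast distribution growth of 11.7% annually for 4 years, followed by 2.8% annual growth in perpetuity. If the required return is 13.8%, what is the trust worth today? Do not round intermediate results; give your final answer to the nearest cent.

D_1 = 32281.30000
D_2 = 36058.21210
D_3 = 40277.02292
D_4 = 44989.43460
Terminal value at year 4: TV = D_4×(1+g_2)/(r−g_2) = 46249.13877/0.11 = 420446.71605
P_0 = D_1/(1+r)^1 + D_2/(1+r)^2 + D_3/(1+r)^3 + D_4/(1+r)^4 + TV/(1+r)^4
    = 28366.69596 + 27843.23320 + 27329.43013 + 26825.10848 + 250692.83202 = 361057.29979

€361057.30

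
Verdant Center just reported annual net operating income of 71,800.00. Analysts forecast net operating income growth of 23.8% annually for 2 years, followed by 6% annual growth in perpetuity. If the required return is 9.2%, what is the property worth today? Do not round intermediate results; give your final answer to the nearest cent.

3230547.96

D_1 = 88888.40000
D_2 = 110043.83920
Terminal value at year 2: TV = D_2×(1+g_2)/(r−g_2) = 116646.46955/0.032 = 3645202.17350
P_0 = D_1/(1+r)^1 + D_2/(1+r)^2 + TV/(1+r)^2
    = 81399.63370 + 92282.73491 + 3056865.59385 = 3230547.96245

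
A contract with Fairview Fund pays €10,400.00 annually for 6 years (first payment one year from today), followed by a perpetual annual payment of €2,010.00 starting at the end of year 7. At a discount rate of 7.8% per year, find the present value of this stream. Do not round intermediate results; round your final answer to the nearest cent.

€64791.65

PV of 6-year annuity: €10,400.00 × [1 − (1+0.078)^−6] / 0.078 = 48371.05077
Perpetuity value at year 6: €2,010.00 / 0.078 = 25769.23077
PV of perpetuity: 25769.23077 / (1+0.078)^6 = 16420.59500
Total PV = 48371.05077 + 16420.59500 = 64791.64576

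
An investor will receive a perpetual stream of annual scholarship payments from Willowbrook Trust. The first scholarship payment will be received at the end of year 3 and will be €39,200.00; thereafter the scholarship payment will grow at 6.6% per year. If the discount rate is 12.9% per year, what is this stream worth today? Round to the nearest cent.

Value at end of year 2: C₁ / (r − g) = €39,200.00 / (0.129 − 0.066) = €622,222.2222
Discount to today: PV = €622,222.2222 / (1 + 0.129)^2 = €622,222.2222 / 1.274641 = €488,154.88

€488154.88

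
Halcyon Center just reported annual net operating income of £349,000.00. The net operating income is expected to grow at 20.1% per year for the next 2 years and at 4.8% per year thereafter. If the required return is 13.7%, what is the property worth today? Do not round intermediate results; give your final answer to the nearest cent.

D_1 = 419149.00000
D_2 = 503397.94900
Terminal value at year 2: TV = D_2×(1+g_2)/(r−g_2) = 527561.05055/0.089 = 5927652.25339
P_0 = D_1/(1+r)^1 + D_2/(1+r)^2 + TV/(1+r)^2
    = 368644.67898 + 389395.12705 + 4585237.00166 = 5343276.80768

£5343276.81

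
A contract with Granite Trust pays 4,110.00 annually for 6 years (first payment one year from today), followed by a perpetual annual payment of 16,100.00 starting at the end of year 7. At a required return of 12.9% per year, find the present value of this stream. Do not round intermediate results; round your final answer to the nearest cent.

76741.81

PV of 6-year annuity: 4,110.00 × [1 − (1+0.129)^−6] / 0.129 = 16475.78538
Perpetuity value at year 6: 16,100.00 / 0.129 = 124806.20155
PV of perpetuity: 124806.20155 / (1+0.129)^6 = 60266.02039
Total PV = 16475.78538 + 60266.02039 = 76741.80577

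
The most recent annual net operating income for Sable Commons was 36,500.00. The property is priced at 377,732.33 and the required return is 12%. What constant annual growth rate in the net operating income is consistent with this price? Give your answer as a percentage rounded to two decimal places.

P = D₀(1+g)/(r−g) ⇒ P(r−g) = D₀(1+g) ⇒ g(P+D₀) = P·r − D₀
g = (P·r − D₀)/(P + D₀) = (377,732.33×0.12 − 36,500.00) / (377,732.33 + 36,500.00) = 0.021311

2.13%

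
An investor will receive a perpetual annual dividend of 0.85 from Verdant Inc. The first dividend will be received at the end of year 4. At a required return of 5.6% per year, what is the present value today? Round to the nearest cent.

12.89

Value at end of year 3: C / r = 0.85 / 0.056 = 15.1786
Discount to today: PV = 15.1786 / (1 + 0.056)^3 = 15.1786 / 1.177584 = 12.89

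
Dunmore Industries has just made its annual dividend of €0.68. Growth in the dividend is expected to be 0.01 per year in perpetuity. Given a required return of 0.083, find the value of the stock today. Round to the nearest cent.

D₁ = D₀ × (1 + g) = €0.68 × 1.01 = €0.6868
Growing perpetuity: P = D₁ / (r − g) = €0.6868 / (0.083 − 0.01) = €9.41

€9.41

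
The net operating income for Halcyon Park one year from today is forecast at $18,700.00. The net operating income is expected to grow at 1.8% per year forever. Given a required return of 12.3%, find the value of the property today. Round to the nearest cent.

Growing perpetuity: P = D₁ / (r − g) = $18,700.0000 / (0.123 − 0.018) = $178,095.24

$178095.24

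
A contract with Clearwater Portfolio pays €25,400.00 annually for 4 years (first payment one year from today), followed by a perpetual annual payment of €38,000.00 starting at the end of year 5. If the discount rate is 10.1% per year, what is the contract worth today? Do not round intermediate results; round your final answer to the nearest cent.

€336383.62

PV of 4-year annuity: €25,400.00 × [1 − (1+0.101)^−4] / 0.101 = 80340.60123
Perpetuity value at year 4: €38,000.00 / 0.101 = 376237.62376
PV of perpetuity: 376237.62376 / (1+0.101)^4 = 256043.02350
Total PV = 80340.60123 + 256043.02350 = 336383.62473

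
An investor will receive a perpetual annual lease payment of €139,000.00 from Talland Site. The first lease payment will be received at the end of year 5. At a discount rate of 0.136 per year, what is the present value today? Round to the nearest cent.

Value at end of year 4: C / r = €139,000.00 / 0.136 = €1,022,058.8235
Discount to today: PV = €1,022,058.8235 / (1 + 0.136)^4 = €1,022,058.8235 / 1.665380 = €613,709.10

€613709.10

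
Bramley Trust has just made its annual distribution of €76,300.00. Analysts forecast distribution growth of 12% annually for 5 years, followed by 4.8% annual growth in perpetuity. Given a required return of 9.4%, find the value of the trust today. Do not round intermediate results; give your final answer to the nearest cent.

D_1 = 85456.00000
D_2 = 95710.72000
D_3 = 107196.00640
D_4 = 120059.52717
D_5 = 134466.67043
Terminal value at year 5: TV = D_5×(1+g_2)/(r−g_2) = 140921.07061/0.046 = 3063501.53497
P_0 = D_1/(1+r)^1 + D_2/(1+r)^2 + D_3/(1+r)^3 + D_4/(1+r)^4 + D_5/(1+r)^5 + TV/(1+r)^5
    = 78113.34552 + 79969.78701 + 81870.34867 + 83816.07908 + 85808.05171 + 1954931.26497 = 2364508.87695

€2364508.88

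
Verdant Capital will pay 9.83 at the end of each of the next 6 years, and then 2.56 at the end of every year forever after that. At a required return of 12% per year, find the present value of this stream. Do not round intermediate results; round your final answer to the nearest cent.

51.22

PV of 6-year annuity: 9.83 × [1 − (1+0.12)^−6] / 0.12 = 40.41513
Perpetuity value at year 6: 2.56 / 0.12 = 21.33333
PV of perpetuity: 21.33333 / (1+0.12)^6 = 10.80813
Total PV = 40.41513 + 10.80813 = 51.22326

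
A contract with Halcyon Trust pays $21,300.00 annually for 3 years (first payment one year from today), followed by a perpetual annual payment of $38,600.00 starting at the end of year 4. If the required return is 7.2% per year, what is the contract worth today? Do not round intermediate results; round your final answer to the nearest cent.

PV of 3-year annuity: $21,300.00 × [1 − (1+0.072)^−3] / 0.072 = 55694.30395
Perpetuity value at year 3: $38,600.00 / 0.072 = 536111.11111
PV of perpetuity: 536111.11111 / (1+0.072)^3 = 435181.52744
Total PV = 55694.30395 + 435181.52744 = 490875.83138

$490875.83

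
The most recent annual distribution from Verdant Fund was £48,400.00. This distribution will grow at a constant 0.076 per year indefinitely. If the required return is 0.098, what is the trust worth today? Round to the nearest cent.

D₁ = D₀ × (1 + g) = £48,400.00 × 1.076 = £52,078.4000
Growing perpetuity: P = D₁ / (r − g) = £52,078.4000 / (0.098 − 0.076) = £2,367,200.00

£2367200.00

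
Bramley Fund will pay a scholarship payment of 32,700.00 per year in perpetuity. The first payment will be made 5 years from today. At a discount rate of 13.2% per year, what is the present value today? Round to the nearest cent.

Value at end of year 4: C / r = 32,700.00 / 0.132 = 247,727.2727
Discount to today: PV = 247,727.2727 / (1 + 0.132)^4 = 247,727.2727 / 1.642047 = 150,864.87

150864.87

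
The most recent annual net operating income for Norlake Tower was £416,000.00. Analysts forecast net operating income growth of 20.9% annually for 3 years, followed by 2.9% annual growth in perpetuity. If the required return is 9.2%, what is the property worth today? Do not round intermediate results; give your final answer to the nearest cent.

£10756066.08

D_1 = 502944.00000
D_2 = 608059.29600
D_3 = 735143.68886
Terminal value at year 3: TV = D_3×(1+g_2)/(r−g_2) = 756462.85584/0.063 = 12007346.91811
P_0 = D_1/(1+r)^1 + D_2/(1+r)^2 + D_3/(1+r)^3 + TV/(1+r)^3
    = 460571.42857 + 509918.36735 + 564552.47813 + 9221023.80952 = 10756066.08358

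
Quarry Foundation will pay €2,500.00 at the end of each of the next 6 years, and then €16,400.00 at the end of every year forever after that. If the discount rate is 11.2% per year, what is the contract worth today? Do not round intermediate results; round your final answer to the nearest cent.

€87961.35

PV of 6-year annuity: €2,500.00 × [1 − (1+0.112)^−6] / 0.112 = 10515.68726
Perpetuity value at year 6: €16,400.00 / 0.112 = 146428.57143
PV of perpetuity: 146428.57143 / (1+0.112)^6 = 77445.66297
Total PV = 10515.68726 + 77445.66297 = 87961.35024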